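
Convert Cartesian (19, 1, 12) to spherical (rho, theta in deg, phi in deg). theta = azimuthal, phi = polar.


rho = sqrt(19^2 + 1^2 + 12^2) = 22.4944
theta = atan2(1, 19) = 3.0128 deg
phi = acos(12/22.4944) = 57.7601 deg

rho = 22.4944, theta = 3.0128 deg, phi = 57.7601 deg


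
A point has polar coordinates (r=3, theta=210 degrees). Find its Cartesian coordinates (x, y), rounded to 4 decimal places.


x = 3 * cos(210) = -2.5981
y = 3 * sin(210) = -1.5

(-2.5981, -1.5)


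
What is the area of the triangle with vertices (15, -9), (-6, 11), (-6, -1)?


Area = |x1(y2-y3) + x2(y3-y1) + x3(y1-y2)| / 2
= |15*(11--1) + -6*(-1--9) + -6*(-9-11)| / 2
= 126

126


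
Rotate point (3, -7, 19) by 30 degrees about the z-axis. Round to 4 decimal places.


x' = 3*cos(30) - -7*sin(30) = 6.0981
y' = 3*sin(30) + -7*cos(30) = -4.5622
z' = 19

(6.0981, -4.5622, 19)


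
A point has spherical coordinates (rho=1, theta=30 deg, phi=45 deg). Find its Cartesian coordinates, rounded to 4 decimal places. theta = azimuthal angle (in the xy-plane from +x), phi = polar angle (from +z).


x = 1 * sin(45) * cos(30) = 0.6124
y = 1 * sin(45) * sin(30) = 0.3536
z = 1 * cos(45) = 0.7071

(0.6124, 0.3536, 0.7071)


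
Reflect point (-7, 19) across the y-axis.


Reflection across y-axis: (x, y) -> (-x, y)
(-7, 19) -> (7, 19)

(7, 19)


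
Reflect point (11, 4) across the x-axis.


Reflection across x-axis: (x, y) -> (x, -y)
(11, 4) -> (11, -4)

(11, -4)


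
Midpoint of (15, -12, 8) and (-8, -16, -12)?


Midpoint = ((15+-8)/2, (-12+-16)/2, (8+-12)/2) = (3.5, -14, -2)

(3.5, -14, -2)


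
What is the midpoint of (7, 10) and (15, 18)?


Midpoint = ((7+15)/2, (10+18)/2) = (11, 14)

(11, 14)


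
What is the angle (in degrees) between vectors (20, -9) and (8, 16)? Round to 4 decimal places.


dot = 20*8 + -9*16 = 16
|u| = 21.9317, |v| = 17.8885
cos(angle) = 0.0408
angle = 87.6627 degrees

87.6627 degrees


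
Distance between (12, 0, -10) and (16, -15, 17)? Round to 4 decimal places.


d = sqrt((16-12)^2 + (-15-0)^2 + (17--10)^2) = 31.1448

31.1448


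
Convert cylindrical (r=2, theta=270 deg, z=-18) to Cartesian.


x = 2 * cos(270) = 0
y = 2 * sin(270) = -2
z = -18

(0, -2, -18)


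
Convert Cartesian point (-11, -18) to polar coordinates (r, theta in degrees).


r = sqrt((-11)^2 + (-18)^2) = 21.095
theta = atan2(-18, -11) = 238.5704 degrees

r = 21.095, theta = 238.5704 degrees


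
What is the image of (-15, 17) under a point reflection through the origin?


Reflection through origin: (x, y) -> (-x, -y)
(-15, 17) -> (15, -17)

(15, -17)


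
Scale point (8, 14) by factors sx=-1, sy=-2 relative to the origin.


Scaling: (x*sx, y*sy) = (8*-1, 14*-2) = (-8, -28)

(-8, -28)


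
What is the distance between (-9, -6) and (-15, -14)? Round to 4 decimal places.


d = sqrt((-15--9)^2 + (-14--6)^2) = 10

10


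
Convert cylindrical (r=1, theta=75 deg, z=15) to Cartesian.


x = 1 * cos(75) = 0.2588
y = 1 * sin(75) = 0.9659
z = 15

(0.2588, 0.9659, 15)


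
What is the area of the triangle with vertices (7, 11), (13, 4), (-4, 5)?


Area = |x1(y2-y3) + x2(y3-y1) + x3(y1-y2)| / 2
= |7*(4-5) + 13*(5-11) + -4*(11-4)| / 2
= 56.5

56.5


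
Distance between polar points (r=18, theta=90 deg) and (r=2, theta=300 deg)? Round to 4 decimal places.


d = sqrt(r1^2 + r2^2 - 2*r1*r2*cos(t2-t1))
d = sqrt(18^2 + 2^2 - 2*18*2*cos(300-90)) = 19.7574

19.7574


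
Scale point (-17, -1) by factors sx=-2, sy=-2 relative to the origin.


Scaling: (x*sx, y*sy) = (-17*-2, -1*-2) = (34, 2)

(34, 2)


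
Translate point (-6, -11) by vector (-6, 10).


Translation: (x+dx, y+dy) = (-6+-6, -11+10) = (-12, -1)

(-12, -1)


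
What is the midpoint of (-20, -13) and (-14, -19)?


Midpoint = ((-20+-14)/2, (-13+-19)/2) = (-17, -16)

(-17, -16)


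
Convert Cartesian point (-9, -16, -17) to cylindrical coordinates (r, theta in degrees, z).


r = sqrt((-9)^2 + (-16)^2) = 18.3576
theta = atan2(-16, -9) = 240.6422 deg
z = -17

r = 18.3576, theta = 240.6422 deg, z = -17


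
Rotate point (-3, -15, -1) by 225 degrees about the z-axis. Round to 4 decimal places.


x' = -3*cos(225) - -15*sin(225) = -8.4853
y' = -3*sin(225) + -15*cos(225) = 12.7279
z' = -1

(-8.4853, 12.7279, -1)


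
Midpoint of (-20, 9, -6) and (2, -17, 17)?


Midpoint = ((-20+2)/2, (9+-17)/2, (-6+17)/2) = (-9, -4, 5.5)

(-9, -4, 5.5)


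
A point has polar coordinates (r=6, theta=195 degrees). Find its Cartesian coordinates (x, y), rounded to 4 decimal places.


x = 6 * cos(195) = -5.7956
y = 6 * sin(195) = -1.5529

(-5.7956, -1.5529)


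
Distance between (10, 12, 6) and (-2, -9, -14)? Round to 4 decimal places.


d = sqrt((-2-10)^2 + (-9-12)^2 + (-14-6)^2) = 31.3847

31.3847


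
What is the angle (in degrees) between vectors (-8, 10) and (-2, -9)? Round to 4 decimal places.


dot = -8*-2 + 10*-9 = -74
|u| = 12.8062, |v| = 9.2195
cos(angle) = -0.6268
angle = 128.8114 degrees

128.8114 degrees


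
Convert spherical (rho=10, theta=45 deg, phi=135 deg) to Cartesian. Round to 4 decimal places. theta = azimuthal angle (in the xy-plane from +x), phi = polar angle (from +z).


x = 10 * sin(135) * cos(45) = 5
y = 10 * sin(135) * sin(45) = 5
z = 10 * cos(135) = -7.0711

(5, 5, -7.0711)


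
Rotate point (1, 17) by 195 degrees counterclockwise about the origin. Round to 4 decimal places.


x' = 1*cos(195) - 17*sin(195) = 3.434
y' = 1*sin(195) + 17*cos(195) = -16.6796

(3.434, -16.6796)


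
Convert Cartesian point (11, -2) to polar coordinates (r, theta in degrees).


r = sqrt(11^2 + (-2)^2) = 11.1803
theta = atan2(-2, 11) = 349.6952 degrees

r = 11.1803, theta = 349.6952 degrees


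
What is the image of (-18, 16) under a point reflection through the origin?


Reflection through origin: (x, y) -> (-x, -y)
(-18, 16) -> (18, -16)

(18, -16)


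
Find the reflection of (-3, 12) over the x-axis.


Reflection across x-axis: (x, y) -> (x, -y)
(-3, 12) -> (-3, -12)

(-3, -12)


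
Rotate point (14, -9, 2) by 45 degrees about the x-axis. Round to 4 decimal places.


x' = 14
y' = -9*cos(45) - 2*sin(45) = -7.7782
z' = -9*sin(45) + 2*cos(45) = -4.9497

(14, -7.7782, -4.9497)


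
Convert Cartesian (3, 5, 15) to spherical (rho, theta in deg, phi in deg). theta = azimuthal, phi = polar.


rho = sqrt(3^2 + 5^2 + 15^2) = 16.0935
theta = atan2(5, 3) = 59.0362 deg
phi = acos(15/16.0935) = 21.2426 deg

rho = 16.0935, theta = 59.0362 deg, phi = 21.2426 deg


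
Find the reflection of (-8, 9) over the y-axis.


Reflection across y-axis: (x, y) -> (-x, y)
(-8, 9) -> (8, 9)

(8, 9)


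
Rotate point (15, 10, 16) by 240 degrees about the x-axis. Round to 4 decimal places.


x' = 15
y' = 10*cos(240) - 16*sin(240) = 8.8564
z' = 10*sin(240) + 16*cos(240) = -16.6603

(15, 8.8564, -16.6603)


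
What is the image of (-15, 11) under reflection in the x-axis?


Reflection across x-axis: (x, y) -> (x, -y)
(-15, 11) -> (-15, -11)

(-15, -11)


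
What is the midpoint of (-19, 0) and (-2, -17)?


Midpoint = ((-19+-2)/2, (0+-17)/2) = (-10.5, -8.5)

(-10.5, -8.5)


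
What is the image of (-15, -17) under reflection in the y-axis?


Reflection across y-axis: (x, y) -> (-x, y)
(-15, -17) -> (15, -17)

(15, -17)


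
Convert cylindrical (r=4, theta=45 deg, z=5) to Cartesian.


x = 4 * cos(45) = 2.8284
y = 4 * sin(45) = 2.8284
z = 5

(2.8284, 2.8284, 5)


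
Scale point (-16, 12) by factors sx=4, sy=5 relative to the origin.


Scaling: (x*sx, y*sy) = (-16*4, 12*5) = (-64, 60)

(-64, 60)


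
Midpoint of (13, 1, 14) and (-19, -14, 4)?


Midpoint = ((13+-19)/2, (1+-14)/2, (14+4)/2) = (-3, -6.5, 9)

(-3, -6.5, 9)


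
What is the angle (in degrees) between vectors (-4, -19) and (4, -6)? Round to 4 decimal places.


dot = -4*4 + -19*-6 = 98
|u| = 19.4165, |v| = 7.2111
cos(angle) = 0.6999
angle = 45.5787 degrees

45.5787 degrees


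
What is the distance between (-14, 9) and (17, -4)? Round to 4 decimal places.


d = sqrt((17--14)^2 + (-4-9)^2) = 33.6155

33.6155


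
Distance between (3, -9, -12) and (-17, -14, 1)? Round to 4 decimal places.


d = sqrt((-17-3)^2 + (-14--9)^2 + (1--12)^2) = 24.3721

24.3721


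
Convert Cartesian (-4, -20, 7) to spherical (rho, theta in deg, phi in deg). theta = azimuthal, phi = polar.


rho = sqrt((-4)^2 + (-20)^2 + 7^2) = 21.5639
theta = atan2(-20, -4) = 258.6901 deg
phi = acos(7/21.5639) = 71.0576 deg

rho = 21.5639, theta = 258.6901 deg, phi = 71.0576 deg


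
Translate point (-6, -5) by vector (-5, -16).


Translation: (x+dx, y+dy) = (-6+-5, -5+-16) = (-11, -21)

(-11, -21)


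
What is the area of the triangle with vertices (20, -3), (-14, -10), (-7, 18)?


Area = |x1(y2-y3) + x2(y3-y1) + x3(y1-y2)| / 2
= |20*(-10-18) + -14*(18--3) + -7*(-3--10)| / 2
= 451.5

451.5


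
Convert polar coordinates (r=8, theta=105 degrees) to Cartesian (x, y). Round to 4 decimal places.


x = 8 * cos(105) = -2.0706
y = 8 * sin(105) = 7.7274

(-2.0706, 7.7274)


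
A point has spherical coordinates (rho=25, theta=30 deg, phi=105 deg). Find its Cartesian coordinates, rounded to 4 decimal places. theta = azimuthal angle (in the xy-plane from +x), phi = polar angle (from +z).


x = 25 * sin(105) * cos(30) = 20.9129
y = 25 * sin(105) * sin(30) = 12.0741
z = 25 * cos(105) = -6.4705

(20.9129, 12.0741, -6.4705)


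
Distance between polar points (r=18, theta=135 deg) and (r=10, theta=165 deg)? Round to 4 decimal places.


d = sqrt(r1^2 + r2^2 - 2*r1*r2*cos(t2-t1))
d = sqrt(18^2 + 10^2 - 2*18*10*cos(165-135)) = 10.5939

10.5939


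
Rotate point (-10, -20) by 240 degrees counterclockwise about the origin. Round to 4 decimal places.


x' = -10*cos(240) - -20*sin(240) = -12.3205
y' = -10*sin(240) + -20*cos(240) = 18.6603

(-12.3205, 18.6603)


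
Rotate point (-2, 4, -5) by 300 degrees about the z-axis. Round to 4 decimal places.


x' = -2*cos(300) - 4*sin(300) = 2.4641
y' = -2*sin(300) + 4*cos(300) = 3.7321
z' = -5

(2.4641, 3.7321, -5)


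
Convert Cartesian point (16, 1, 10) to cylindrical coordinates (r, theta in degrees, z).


r = sqrt(16^2 + 1^2) = 16.0312
theta = atan2(1, 16) = 3.5763 deg
z = 10

r = 16.0312, theta = 3.5763 deg, z = 10


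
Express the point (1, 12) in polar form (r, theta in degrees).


r = sqrt(1^2 + 12^2) = 12.0416
theta = atan2(12, 1) = 85.2364 degrees

r = 12.0416, theta = 85.2364 degrees


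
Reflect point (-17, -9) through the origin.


Reflection through origin: (x, y) -> (-x, -y)
(-17, -9) -> (17, 9)

(17, 9)


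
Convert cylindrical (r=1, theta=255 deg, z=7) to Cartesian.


x = 1 * cos(255) = -0.2588
y = 1 * sin(255) = -0.9659
z = 7

(-0.2588, -0.9659, 7)


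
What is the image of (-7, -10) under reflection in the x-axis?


Reflection across x-axis: (x, y) -> (x, -y)
(-7, -10) -> (-7, 10)

(-7, 10)


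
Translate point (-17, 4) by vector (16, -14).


Translation: (x+dx, y+dy) = (-17+16, 4+-14) = (-1, -10)

(-1, -10)


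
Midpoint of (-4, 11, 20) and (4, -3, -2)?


Midpoint = ((-4+4)/2, (11+-3)/2, (20+-2)/2) = (0, 4, 9)

(0, 4, 9)


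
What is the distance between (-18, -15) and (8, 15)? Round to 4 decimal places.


d = sqrt((8--18)^2 + (15--15)^2) = 39.6989

39.6989


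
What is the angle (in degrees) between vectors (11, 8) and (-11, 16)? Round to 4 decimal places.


dot = 11*-11 + 8*16 = 7
|u| = 13.6015, |v| = 19.4165
cos(angle) = 0.0265
angle = 88.4811 degrees

88.4811 degrees


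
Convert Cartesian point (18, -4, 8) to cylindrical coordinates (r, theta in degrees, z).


r = sqrt(18^2 + (-4)^2) = 18.4391
theta = atan2(-4, 18) = 347.4712 deg
z = 8

r = 18.4391, theta = 347.4712 deg, z = 8


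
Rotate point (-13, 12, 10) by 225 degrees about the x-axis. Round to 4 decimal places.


x' = -13
y' = 12*cos(225) - 10*sin(225) = -1.4142
z' = 12*sin(225) + 10*cos(225) = -15.5563

(-13, -1.4142, -15.5563)


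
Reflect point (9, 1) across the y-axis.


Reflection across y-axis: (x, y) -> (-x, y)
(9, 1) -> (-9, 1)

(-9, 1)


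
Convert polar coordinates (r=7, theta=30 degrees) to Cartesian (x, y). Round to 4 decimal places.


x = 7 * cos(30) = 6.0622
y = 7 * sin(30) = 3.5

(6.0622, 3.5)


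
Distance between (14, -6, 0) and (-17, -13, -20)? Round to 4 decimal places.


d = sqrt((-17-14)^2 + (-13--6)^2 + (-20-0)^2) = 37.55

37.55


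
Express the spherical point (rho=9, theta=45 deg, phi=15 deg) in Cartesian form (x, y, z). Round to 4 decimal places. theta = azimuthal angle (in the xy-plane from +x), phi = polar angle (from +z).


x = 9 * sin(15) * cos(45) = 1.6471
y = 9 * sin(15) * sin(45) = 1.6471
z = 9 * cos(15) = 8.6933

(1.6471, 1.6471, 8.6933)


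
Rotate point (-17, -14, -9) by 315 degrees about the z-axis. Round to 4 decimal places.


x' = -17*cos(315) - -14*sin(315) = -21.9203
y' = -17*sin(315) + -14*cos(315) = 2.1213
z' = -9

(-21.9203, 2.1213, -9)


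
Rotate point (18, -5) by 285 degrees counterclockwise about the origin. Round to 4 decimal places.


x' = 18*cos(285) - -5*sin(285) = -0.1709
y' = 18*sin(285) + -5*cos(285) = -18.6808

(-0.1709, -18.6808)


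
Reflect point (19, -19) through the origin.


Reflection through origin: (x, y) -> (-x, -y)
(19, -19) -> (-19, 19)

(-19, 19)


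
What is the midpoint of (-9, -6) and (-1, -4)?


Midpoint = ((-9+-1)/2, (-6+-4)/2) = (-5, -5)

(-5, -5)


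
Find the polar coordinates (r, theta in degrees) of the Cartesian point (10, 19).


r = sqrt(10^2 + 19^2) = 21.4709
theta = atan2(19, 10) = 62.2415 degrees

r = 21.4709, theta = 62.2415 degrees


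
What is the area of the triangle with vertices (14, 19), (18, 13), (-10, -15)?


Area = |x1(y2-y3) + x2(y3-y1) + x3(y1-y2)| / 2
= |14*(13--15) + 18*(-15-19) + -10*(19-13)| / 2
= 140

140


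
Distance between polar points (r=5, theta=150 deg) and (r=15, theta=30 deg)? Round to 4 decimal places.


d = sqrt(r1^2 + r2^2 - 2*r1*r2*cos(t2-t1))
d = sqrt(5^2 + 15^2 - 2*5*15*cos(30-150)) = 18.0278

18.0278


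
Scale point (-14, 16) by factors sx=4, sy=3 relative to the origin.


Scaling: (x*sx, y*sy) = (-14*4, 16*3) = (-56, 48)

(-56, 48)


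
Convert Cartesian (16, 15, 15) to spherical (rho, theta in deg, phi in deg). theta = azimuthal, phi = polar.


rho = sqrt(16^2 + 15^2 + 15^2) = 26.5707
theta = atan2(15, 16) = 43.1524 deg
phi = acos(15/26.5707) = 55.6302 deg

rho = 26.5707, theta = 43.1524 deg, phi = 55.6302 deg


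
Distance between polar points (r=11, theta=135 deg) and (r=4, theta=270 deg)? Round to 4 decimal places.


d = sqrt(r1^2 + r2^2 - 2*r1*r2*cos(t2-t1))
d = sqrt(11^2 + 4^2 - 2*11*4*cos(270-135)) = 14.1147

14.1147


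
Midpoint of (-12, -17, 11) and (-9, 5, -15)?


Midpoint = ((-12+-9)/2, (-17+5)/2, (11+-15)/2) = (-10.5, -6, -2)

(-10.5, -6, -2)


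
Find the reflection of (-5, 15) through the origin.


Reflection through origin: (x, y) -> (-x, -y)
(-5, 15) -> (5, -15)

(5, -15)


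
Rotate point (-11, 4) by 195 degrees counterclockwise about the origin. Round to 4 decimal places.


x' = -11*cos(195) - 4*sin(195) = 11.6605
y' = -11*sin(195) + 4*cos(195) = -1.0167

(11.6605, -1.0167)


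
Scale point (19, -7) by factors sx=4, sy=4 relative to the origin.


Scaling: (x*sx, y*sy) = (19*4, -7*4) = (76, -28)

(76, -28)


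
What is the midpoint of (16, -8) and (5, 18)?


Midpoint = ((16+5)/2, (-8+18)/2) = (10.5, 5)

(10.5, 5)


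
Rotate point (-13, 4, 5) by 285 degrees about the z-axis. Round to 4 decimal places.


x' = -13*cos(285) - 4*sin(285) = 0.4991
y' = -13*sin(285) + 4*cos(285) = 13.5923
z' = 5

(0.4991, 13.5923, 5)


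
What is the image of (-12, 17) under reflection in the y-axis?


Reflection across y-axis: (x, y) -> (-x, y)
(-12, 17) -> (12, 17)

(12, 17)


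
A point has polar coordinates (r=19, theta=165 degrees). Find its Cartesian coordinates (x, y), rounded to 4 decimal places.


x = 19 * cos(165) = -18.3526
y = 19 * sin(165) = 4.9176

(-18.3526, 4.9176)


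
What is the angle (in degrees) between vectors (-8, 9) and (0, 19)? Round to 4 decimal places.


dot = -8*0 + 9*19 = 171
|u| = 12.0416, |v| = 19
cos(angle) = 0.7474
angle = 41.6335 degrees

41.6335 degrees


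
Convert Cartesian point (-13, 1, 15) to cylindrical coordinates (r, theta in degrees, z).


r = sqrt((-13)^2 + 1^2) = 13.0384
theta = atan2(1, -13) = 175.6013 deg
z = 15

r = 13.0384, theta = 175.6013 deg, z = 15


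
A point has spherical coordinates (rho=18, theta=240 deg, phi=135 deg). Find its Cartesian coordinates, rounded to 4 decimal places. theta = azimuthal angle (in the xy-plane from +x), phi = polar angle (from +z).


x = 18 * sin(135) * cos(240) = -6.364
y = 18 * sin(135) * sin(240) = -11.0227
z = 18 * cos(135) = -12.7279

(-6.364, -11.0227, -12.7279)


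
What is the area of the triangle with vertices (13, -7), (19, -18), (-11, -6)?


Area = |x1(y2-y3) + x2(y3-y1) + x3(y1-y2)| / 2
= |13*(-18--6) + 19*(-6--7) + -11*(-7--18)| / 2
= 129

129


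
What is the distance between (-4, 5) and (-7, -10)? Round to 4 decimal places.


d = sqrt((-7--4)^2 + (-10-5)^2) = 15.2971

15.2971


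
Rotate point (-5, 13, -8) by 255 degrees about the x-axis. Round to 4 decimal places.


x' = -5
y' = 13*cos(255) - -8*sin(255) = -11.0921
z' = 13*sin(255) + -8*cos(255) = -10.4865

(-5, -11.0921, -10.4865)


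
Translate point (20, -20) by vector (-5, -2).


Translation: (x+dx, y+dy) = (20+-5, -20+-2) = (15, -22)

(15, -22)


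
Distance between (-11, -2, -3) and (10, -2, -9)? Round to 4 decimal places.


d = sqrt((10--11)^2 + (-2--2)^2 + (-9--3)^2) = 21.8403

21.8403


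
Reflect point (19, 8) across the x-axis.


Reflection across x-axis: (x, y) -> (x, -y)
(19, 8) -> (19, -8)

(19, -8)


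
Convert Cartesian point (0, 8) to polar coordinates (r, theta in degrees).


r = sqrt(0^2 + 8^2) = 8
theta = atan2(8, 0) = 90 degrees

r = 8, theta = 90 degrees


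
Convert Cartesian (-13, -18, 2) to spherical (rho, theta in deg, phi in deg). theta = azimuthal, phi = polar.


rho = sqrt((-13)^2 + (-18)^2 + 2^2) = 22.2935
theta = atan2(-18, -13) = 234.1623 deg
phi = acos(2/22.2935) = 84.8529 deg

rho = 22.2935, theta = 234.1623 deg, phi = 84.8529 deg


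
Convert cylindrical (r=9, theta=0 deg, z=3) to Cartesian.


x = 9 * cos(0) = 9
y = 9 * sin(0) = 0
z = 3

(9, 0, 3)


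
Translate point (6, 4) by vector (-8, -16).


Translation: (x+dx, y+dy) = (6+-8, 4+-16) = (-2, -12)

(-2, -12)


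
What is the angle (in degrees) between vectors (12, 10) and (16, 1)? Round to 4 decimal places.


dot = 12*16 + 10*1 = 202
|u| = 15.6205, |v| = 16.0312
cos(angle) = 0.8067
angle = 36.2292 degrees

36.2292 degrees


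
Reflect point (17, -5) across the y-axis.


Reflection across y-axis: (x, y) -> (-x, y)
(17, -5) -> (-17, -5)

(-17, -5)


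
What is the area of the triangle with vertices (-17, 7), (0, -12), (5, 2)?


Area = |x1(y2-y3) + x2(y3-y1) + x3(y1-y2)| / 2
= |-17*(-12-2) + 0*(2-7) + 5*(7--12)| / 2
= 166.5

166.5


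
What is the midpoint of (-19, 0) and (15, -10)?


Midpoint = ((-19+15)/2, (0+-10)/2) = (-2, -5)

(-2, -5)


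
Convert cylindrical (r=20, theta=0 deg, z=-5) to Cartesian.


x = 20 * cos(0) = 20
y = 20 * sin(0) = 0
z = -5

(20, 0, -5)


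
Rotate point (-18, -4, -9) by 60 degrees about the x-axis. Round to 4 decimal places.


x' = -18
y' = -4*cos(60) - -9*sin(60) = 5.7942
z' = -4*sin(60) + -9*cos(60) = -7.9641

(-18, 5.7942, -7.9641)


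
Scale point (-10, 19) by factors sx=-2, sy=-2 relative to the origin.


Scaling: (x*sx, y*sy) = (-10*-2, 19*-2) = (20, -38)

(20, -38)


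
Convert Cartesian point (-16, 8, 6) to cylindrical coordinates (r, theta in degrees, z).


r = sqrt((-16)^2 + 8^2) = 17.8885
theta = atan2(8, -16) = 153.4349 deg
z = 6

r = 17.8885, theta = 153.4349 deg, z = 6


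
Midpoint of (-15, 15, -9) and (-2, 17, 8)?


Midpoint = ((-15+-2)/2, (15+17)/2, (-9+8)/2) = (-8.5, 16, -0.5)

(-8.5, 16, -0.5)


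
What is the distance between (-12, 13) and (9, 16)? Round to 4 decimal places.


d = sqrt((9--12)^2 + (16-13)^2) = 21.2132

21.2132


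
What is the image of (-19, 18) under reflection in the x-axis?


Reflection across x-axis: (x, y) -> (x, -y)
(-19, 18) -> (-19, -18)

(-19, -18)


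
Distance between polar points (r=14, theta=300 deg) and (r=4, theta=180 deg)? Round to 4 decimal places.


d = sqrt(r1^2 + r2^2 - 2*r1*r2*cos(t2-t1))
d = sqrt(14^2 + 4^2 - 2*14*4*cos(180-300)) = 16.3707

16.3707


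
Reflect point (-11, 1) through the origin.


Reflection through origin: (x, y) -> (-x, -y)
(-11, 1) -> (11, -1)

(11, -1)


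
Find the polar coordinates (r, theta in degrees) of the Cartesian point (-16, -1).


r = sqrt((-16)^2 + (-1)^2) = 16.0312
theta = atan2(-1, -16) = 183.5763 degrees

r = 16.0312, theta = 183.5763 degrees


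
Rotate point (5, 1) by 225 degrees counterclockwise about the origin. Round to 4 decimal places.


x' = 5*cos(225) - 1*sin(225) = -2.8284
y' = 5*sin(225) + 1*cos(225) = -4.2426

(-2.8284, -4.2426)


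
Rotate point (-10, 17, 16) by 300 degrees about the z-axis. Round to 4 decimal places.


x' = -10*cos(300) - 17*sin(300) = 9.7224
y' = -10*sin(300) + 17*cos(300) = 17.1603
z' = 16

(9.7224, 17.1603, 16)


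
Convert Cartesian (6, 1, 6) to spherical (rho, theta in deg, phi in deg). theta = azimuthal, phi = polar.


rho = sqrt(6^2 + 1^2 + 6^2) = 8.544
theta = atan2(1, 6) = 9.4623 deg
phi = acos(6/8.544) = 45.3924 deg

rho = 8.544, theta = 9.4623 deg, phi = 45.3924 deg


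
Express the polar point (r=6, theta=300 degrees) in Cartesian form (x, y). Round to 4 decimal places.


x = 6 * cos(300) = 3
y = 6 * sin(300) = -5.1962

(3, -5.1962)


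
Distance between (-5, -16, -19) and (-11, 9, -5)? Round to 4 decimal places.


d = sqrt((-11--5)^2 + (9--16)^2 + (-5--19)^2) = 29.2746

29.2746


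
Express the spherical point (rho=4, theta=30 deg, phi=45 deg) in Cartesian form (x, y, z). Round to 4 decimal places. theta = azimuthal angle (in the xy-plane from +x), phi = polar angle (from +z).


x = 4 * sin(45) * cos(30) = 2.4495
y = 4 * sin(45) * sin(30) = 1.4142
z = 4 * cos(45) = 2.8284

(2.4495, 1.4142, 2.8284)


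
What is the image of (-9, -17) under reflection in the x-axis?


Reflection across x-axis: (x, y) -> (x, -y)
(-9, -17) -> (-9, 17)

(-9, 17)


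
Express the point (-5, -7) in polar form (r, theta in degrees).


r = sqrt((-5)^2 + (-7)^2) = 8.6023
theta = atan2(-7, -5) = 234.4623 degrees

r = 8.6023, theta = 234.4623 degrees


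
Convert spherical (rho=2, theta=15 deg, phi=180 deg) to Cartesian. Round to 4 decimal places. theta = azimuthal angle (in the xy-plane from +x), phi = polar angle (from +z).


x = 2 * sin(180) * cos(15) = 0
y = 2 * sin(180) * sin(15) = 0
z = 2 * cos(180) = -2

(0, 0, -2)


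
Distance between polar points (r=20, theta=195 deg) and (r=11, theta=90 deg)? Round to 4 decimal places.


d = sqrt(r1^2 + r2^2 - 2*r1*r2*cos(t2-t1))
d = sqrt(20^2 + 11^2 - 2*20*11*cos(90-195)) = 25.1968

25.1968


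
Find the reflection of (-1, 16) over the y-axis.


Reflection across y-axis: (x, y) -> (-x, y)
(-1, 16) -> (1, 16)

(1, 16)


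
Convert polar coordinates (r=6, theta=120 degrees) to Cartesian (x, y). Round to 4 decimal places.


x = 6 * cos(120) = -3
y = 6 * sin(120) = 5.1962

(-3, 5.1962)


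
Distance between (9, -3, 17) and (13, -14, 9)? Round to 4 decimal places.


d = sqrt((13-9)^2 + (-14--3)^2 + (9-17)^2) = 14.1774

14.1774


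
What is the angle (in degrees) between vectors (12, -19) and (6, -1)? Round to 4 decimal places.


dot = 12*6 + -19*-1 = 91
|u| = 22.4722, |v| = 6.0828
cos(angle) = 0.6657
angle = 48.262 degrees

48.262 degrees


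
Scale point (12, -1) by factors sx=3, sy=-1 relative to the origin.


Scaling: (x*sx, y*sy) = (12*3, -1*-1) = (36, 1)

(36, 1)


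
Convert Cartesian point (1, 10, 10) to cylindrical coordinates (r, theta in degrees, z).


r = sqrt(1^2 + 10^2) = 10.0499
theta = atan2(10, 1) = 84.2894 deg
z = 10

r = 10.0499, theta = 84.2894 deg, z = 10


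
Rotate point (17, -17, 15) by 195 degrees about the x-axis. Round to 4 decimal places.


x' = 17
y' = -17*cos(195) - 15*sin(195) = 20.303
z' = -17*sin(195) + 15*cos(195) = -10.089

(17, 20.303, -10.089)


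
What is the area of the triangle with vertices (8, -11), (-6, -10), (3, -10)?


Area = |x1(y2-y3) + x2(y3-y1) + x3(y1-y2)| / 2
= |8*(-10--10) + -6*(-10--11) + 3*(-11--10)| / 2
= 4.5

4.5


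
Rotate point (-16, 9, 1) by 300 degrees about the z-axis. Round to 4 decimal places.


x' = -16*cos(300) - 9*sin(300) = -0.2058
y' = -16*sin(300) + 9*cos(300) = 18.3564
z' = 1

(-0.2058, 18.3564, 1)


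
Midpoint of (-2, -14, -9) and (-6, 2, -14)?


Midpoint = ((-2+-6)/2, (-14+2)/2, (-9+-14)/2) = (-4, -6, -11.5)

(-4, -6, -11.5)


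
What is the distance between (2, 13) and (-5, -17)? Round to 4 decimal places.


d = sqrt((-5-2)^2 + (-17-13)^2) = 30.8058

30.8058


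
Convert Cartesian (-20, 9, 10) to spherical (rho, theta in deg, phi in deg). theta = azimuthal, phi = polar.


rho = sqrt((-20)^2 + 9^2 + 10^2) = 24.1039
theta = atan2(9, -20) = 155.7723 deg
phi = acos(10/24.1039) = 65.4889 deg

rho = 24.1039, theta = 155.7723 deg, phi = 65.4889 deg


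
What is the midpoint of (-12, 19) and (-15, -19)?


Midpoint = ((-12+-15)/2, (19+-19)/2) = (-13.5, 0)

(-13.5, 0)


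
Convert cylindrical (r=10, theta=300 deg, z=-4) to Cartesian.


x = 10 * cos(300) = 5
y = 10 * sin(300) = -8.6603
z = -4

(5, -8.6603, -4)


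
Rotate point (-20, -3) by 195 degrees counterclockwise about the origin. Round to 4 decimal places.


x' = -20*cos(195) - -3*sin(195) = 18.5421
y' = -20*sin(195) + -3*cos(195) = 8.0742

(18.5421, 8.0742)


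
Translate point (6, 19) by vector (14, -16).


Translation: (x+dx, y+dy) = (6+14, 19+-16) = (20, 3)

(20, 3)


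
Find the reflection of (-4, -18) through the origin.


Reflection through origin: (x, y) -> (-x, -y)
(-4, -18) -> (4, 18)

(4, 18)


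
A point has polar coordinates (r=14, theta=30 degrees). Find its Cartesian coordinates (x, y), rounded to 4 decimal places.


x = 14 * cos(30) = 12.1244
y = 14 * sin(30) = 7

(12.1244, 7)


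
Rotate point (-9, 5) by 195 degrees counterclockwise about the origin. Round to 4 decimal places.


x' = -9*cos(195) - 5*sin(195) = 9.9874
y' = -9*sin(195) + 5*cos(195) = -2.5003

(9.9874, -2.5003)


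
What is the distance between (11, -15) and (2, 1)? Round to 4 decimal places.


d = sqrt((2-11)^2 + (1--15)^2) = 18.3576

18.3576


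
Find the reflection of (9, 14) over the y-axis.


Reflection across y-axis: (x, y) -> (-x, y)
(9, 14) -> (-9, 14)

(-9, 14)


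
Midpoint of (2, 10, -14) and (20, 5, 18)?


Midpoint = ((2+20)/2, (10+5)/2, (-14+18)/2) = (11, 7.5, 2)

(11, 7.5, 2)


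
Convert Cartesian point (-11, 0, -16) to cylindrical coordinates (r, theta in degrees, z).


r = sqrt((-11)^2 + 0^2) = 11
theta = atan2(0, -11) = 180 deg
z = -16

r = 11, theta = 180 deg, z = -16


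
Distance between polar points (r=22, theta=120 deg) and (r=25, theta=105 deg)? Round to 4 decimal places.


d = sqrt(r1^2 + r2^2 - 2*r1*r2*cos(t2-t1))
d = sqrt(22^2 + 25^2 - 2*22*25*cos(105-120)) = 6.8177

6.8177


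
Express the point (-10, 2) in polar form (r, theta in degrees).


r = sqrt((-10)^2 + 2^2) = 10.198
theta = atan2(2, -10) = 168.6901 degrees

r = 10.198, theta = 168.6901 degrees


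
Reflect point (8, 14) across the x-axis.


Reflection across x-axis: (x, y) -> (x, -y)
(8, 14) -> (8, -14)

(8, -14)


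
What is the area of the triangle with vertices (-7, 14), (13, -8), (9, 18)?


Area = |x1(y2-y3) + x2(y3-y1) + x3(y1-y2)| / 2
= |-7*(-8-18) + 13*(18-14) + 9*(14--8)| / 2
= 216

216


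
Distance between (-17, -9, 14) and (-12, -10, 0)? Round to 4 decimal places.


d = sqrt((-12--17)^2 + (-10--9)^2 + (0-14)^2) = 14.8997

14.8997


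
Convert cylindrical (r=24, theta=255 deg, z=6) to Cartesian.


x = 24 * cos(255) = -6.2117
y = 24 * sin(255) = -23.1822
z = 6

(-6.2117, -23.1822, 6)


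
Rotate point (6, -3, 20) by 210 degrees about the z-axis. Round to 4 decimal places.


x' = 6*cos(210) - -3*sin(210) = -6.6962
y' = 6*sin(210) + -3*cos(210) = -0.4019
z' = 20

(-6.6962, -0.4019, 20)


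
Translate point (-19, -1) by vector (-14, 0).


Translation: (x+dx, y+dy) = (-19+-14, -1+0) = (-33, -1)

(-33, -1)


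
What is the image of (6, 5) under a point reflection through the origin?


Reflection through origin: (x, y) -> (-x, -y)
(6, 5) -> (-6, -5)

(-6, -5)


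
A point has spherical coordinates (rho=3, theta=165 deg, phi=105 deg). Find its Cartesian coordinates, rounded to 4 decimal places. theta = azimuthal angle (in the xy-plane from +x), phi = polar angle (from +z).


x = 3 * sin(105) * cos(165) = -2.799
y = 3 * sin(105) * sin(165) = 0.75
z = 3 * cos(105) = -0.7765

(-2.799, 0.75, -0.7765)


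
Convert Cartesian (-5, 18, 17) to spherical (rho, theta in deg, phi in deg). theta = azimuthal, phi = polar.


rho = sqrt((-5)^2 + 18^2 + 17^2) = 25.2587
theta = atan2(18, -5) = 105.5241 deg
phi = acos(17/25.2587) = 47.6981 deg

rho = 25.2587, theta = 105.5241 deg, phi = 47.6981 deg


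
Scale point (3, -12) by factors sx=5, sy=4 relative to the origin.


Scaling: (x*sx, y*sy) = (3*5, -12*4) = (15, -48)

(15, -48)


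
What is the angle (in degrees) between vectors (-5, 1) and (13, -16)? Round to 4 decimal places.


dot = -5*13 + 1*-16 = -81
|u| = 5.099, |v| = 20.6155
cos(angle) = -0.7706
angle = 140.4038 degrees

140.4038 degrees


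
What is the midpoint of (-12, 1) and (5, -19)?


Midpoint = ((-12+5)/2, (1+-19)/2) = (-3.5, -9)

(-3.5, -9)


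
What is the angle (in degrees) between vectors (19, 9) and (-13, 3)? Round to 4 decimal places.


dot = 19*-13 + 9*3 = -220
|u| = 21.0238, |v| = 13.3417
cos(angle) = -0.7843
angle = 141.6592 degrees

141.6592 degrees


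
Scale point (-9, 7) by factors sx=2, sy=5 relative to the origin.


Scaling: (x*sx, y*sy) = (-9*2, 7*5) = (-18, 35)

(-18, 35)


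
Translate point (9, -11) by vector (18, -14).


Translation: (x+dx, y+dy) = (9+18, -11+-14) = (27, -25)

(27, -25)


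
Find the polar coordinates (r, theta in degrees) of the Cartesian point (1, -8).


r = sqrt(1^2 + (-8)^2) = 8.0623
theta = atan2(-8, 1) = 277.125 degrees

r = 8.0623, theta = 277.125 degrees


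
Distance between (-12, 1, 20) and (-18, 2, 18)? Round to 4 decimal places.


d = sqrt((-18--12)^2 + (2-1)^2 + (18-20)^2) = 6.4031

6.4031


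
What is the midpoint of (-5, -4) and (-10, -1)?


Midpoint = ((-5+-10)/2, (-4+-1)/2) = (-7.5, -2.5)

(-7.5, -2.5)


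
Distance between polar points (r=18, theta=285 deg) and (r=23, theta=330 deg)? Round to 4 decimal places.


d = sqrt(r1^2 + r2^2 - 2*r1*r2*cos(t2-t1))
d = sqrt(18^2 + 23^2 - 2*18*23*cos(330-285)) = 16.3559

16.3559


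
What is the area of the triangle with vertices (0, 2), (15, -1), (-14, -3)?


Area = |x1(y2-y3) + x2(y3-y1) + x3(y1-y2)| / 2
= |0*(-1--3) + 15*(-3-2) + -14*(2--1)| / 2
= 58.5

58.5


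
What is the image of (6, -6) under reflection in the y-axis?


Reflection across y-axis: (x, y) -> (-x, y)
(6, -6) -> (-6, -6)

(-6, -6)


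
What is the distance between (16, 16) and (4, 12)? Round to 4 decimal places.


d = sqrt((4-16)^2 + (12-16)^2) = 12.6491

12.6491


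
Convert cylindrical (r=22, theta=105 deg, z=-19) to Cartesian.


x = 22 * cos(105) = -5.694
y = 22 * sin(105) = 21.2504
z = -19

(-5.694, 21.2504, -19)


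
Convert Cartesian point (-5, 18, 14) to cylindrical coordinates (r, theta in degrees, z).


r = sqrt((-5)^2 + 18^2) = 18.6815
theta = atan2(18, -5) = 105.5241 deg
z = 14

r = 18.6815, theta = 105.5241 deg, z = 14


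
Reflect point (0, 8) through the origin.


Reflection through origin: (x, y) -> (-x, -y)
(0, 8) -> (0, -8)

(0, -8)


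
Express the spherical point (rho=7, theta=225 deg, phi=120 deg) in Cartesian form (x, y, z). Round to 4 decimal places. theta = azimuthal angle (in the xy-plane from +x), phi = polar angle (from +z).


x = 7 * sin(120) * cos(225) = -4.2866
y = 7 * sin(120) * sin(225) = -4.2866
z = 7 * cos(120) = -3.5

(-4.2866, -4.2866, -3.5)


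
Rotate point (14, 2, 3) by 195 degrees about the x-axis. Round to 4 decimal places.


x' = 14
y' = 2*cos(195) - 3*sin(195) = -1.1554
z' = 2*sin(195) + 3*cos(195) = -3.4154

(14, -1.1554, -3.4154)


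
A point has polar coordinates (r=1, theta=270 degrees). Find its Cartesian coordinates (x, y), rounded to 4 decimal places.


x = 1 * cos(270) = 0
y = 1 * sin(270) = -1

(0, -1)


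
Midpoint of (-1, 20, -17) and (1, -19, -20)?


Midpoint = ((-1+1)/2, (20+-19)/2, (-17+-20)/2) = (0, 0.5, -18.5)

(0, 0.5, -18.5)


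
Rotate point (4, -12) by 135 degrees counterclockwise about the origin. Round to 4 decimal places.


x' = 4*cos(135) - -12*sin(135) = 5.6569
y' = 4*sin(135) + -12*cos(135) = 11.3137

(5.6569, 11.3137)


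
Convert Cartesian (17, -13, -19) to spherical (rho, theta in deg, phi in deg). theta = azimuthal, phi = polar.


rho = sqrt(17^2 + (-13)^2 + (-19)^2) = 28.6182
theta = atan2(-13, 17) = 322.5946 deg
phi = acos(-19/28.6182) = 131.599 deg

rho = 28.6182, theta = 322.5946 deg, phi = 131.599 deg


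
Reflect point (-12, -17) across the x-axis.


Reflection across x-axis: (x, y) -> (x, -y)
(-12, -17) -> (-12, 17)

(-12, 17)


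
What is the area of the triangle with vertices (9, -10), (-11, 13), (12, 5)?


Area = |x1(y2-y3) + x2(y3-y1) + x3(y1-y2)| / 2
= |9*(13-5) + -11*(5--10) + 12*(-10-13)| / 2
= 184.5

184.5


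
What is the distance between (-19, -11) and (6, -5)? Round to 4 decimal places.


d = sqrt((6--19)^2 + (-5--11)^2) = 25.7099

25.7099


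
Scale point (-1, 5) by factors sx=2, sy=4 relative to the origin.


Scaling: (x*sx, y*sy) = (-1*2, 5*4) = (-2, 20)

(-2, 20)


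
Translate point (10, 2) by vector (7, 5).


Translation: (x+dx, y+dy) = (10+7, 2+5) = (17, 7)

(17, 7)


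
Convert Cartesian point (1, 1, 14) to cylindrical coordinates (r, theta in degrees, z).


r = sqrt(1^2 + 1^2) = 1.4142
theta = atan2(1, 1) = 45 deg
z = 14

r = 1.4142, theta = 45 deg, z = 14


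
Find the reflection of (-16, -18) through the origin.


Reflection through origin: (x, y) -> (-x, -y)
(-16, -18) -> (16, 18)

(16, 18)


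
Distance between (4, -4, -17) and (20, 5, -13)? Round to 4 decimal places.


d = sqrt((20-4)^2 + (5--4)^2 + (-13--17)^2) = 18.7883

18.7883


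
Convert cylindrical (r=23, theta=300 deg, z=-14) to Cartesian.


x = 23 * cos(300) = 11.5
y = 23 * sin(300) = -19.9186
z = -14

(11.5, -19.9186, -14)


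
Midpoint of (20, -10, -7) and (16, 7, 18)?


Midpoint = ((20+16)/2, (-10+7)/2, (-7+18)/2) = (18, -1.5, 5.5)

(18, -1.5, 5.5)


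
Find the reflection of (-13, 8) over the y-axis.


Reflection across y-axis: (x, y) -> (-x, y)
(-13, 8) -> (13, 8)

(13, 8)


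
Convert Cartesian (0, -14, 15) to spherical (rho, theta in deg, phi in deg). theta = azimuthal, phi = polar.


rho = sqrt(0^2 + (-14)^2 + 15^2) = 20.5183
theta = atan2(-14, 0) = 270 deg
phi = acos(15/20.5183) = 43.0251 deg

rho = 20.5183, theta = 270 deg, phi = 43.0251 deg


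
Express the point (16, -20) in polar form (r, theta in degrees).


r = sqrt(16^2 + (-20)^2) = 25.6125
theta = atan2(-20, 16) = 308.6598 degrees

r = 25.6125, theta = 308.6598 degrees


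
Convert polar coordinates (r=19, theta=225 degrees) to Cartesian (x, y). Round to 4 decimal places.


x = 19 * cos(225) = -13.435
y = 19 * sin(225) = -13.435

(-13.435, -13.435)


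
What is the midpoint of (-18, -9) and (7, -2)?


Midpoint = ((-18+7)/2, (-9+-2)/2) = (-5.5, -5.5)

(-5.5, -5.5)


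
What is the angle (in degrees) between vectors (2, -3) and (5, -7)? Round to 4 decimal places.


dot = 2*5 + -3*-7 = 31
|u| = 3.6056, |v| = 8.6023
cos(angle) = 0.9995
angle = 1.8476 degrees

1.8476 degrees


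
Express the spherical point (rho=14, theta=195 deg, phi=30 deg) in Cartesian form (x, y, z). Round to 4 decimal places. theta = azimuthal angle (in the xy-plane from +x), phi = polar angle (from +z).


x = 14 * sin(30) * cos(195) = -6.7615
y = 14 * sin(30) * sin(195) = -1.8117
z = 14 * cos(30) = 12.1244

(-6.7615, -1.8117, 12.1244)


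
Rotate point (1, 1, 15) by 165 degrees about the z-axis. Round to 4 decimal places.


x' = 1*cos(165) - 1*sin(165) = -1.2247
y' = 1*sin(165) + 1*cos(165) = -0.7071
z' = 15

(-1.2247, -0.7071, 15)


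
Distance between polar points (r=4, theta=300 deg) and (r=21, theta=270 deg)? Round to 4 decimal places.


d = sqrt(r1^2 + r2^2 - 2*r1*r2*cos(t2-t1))
d = sqrt(4^2 + 21^2 - 2*4*21*cos(270-300)) = 17.6496

17.6496


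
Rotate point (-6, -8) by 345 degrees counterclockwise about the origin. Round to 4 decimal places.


x' = -6*cos(345) - -8*sin(345) = -7.8661
y' = -6*sin(345) + -8*cos(345) = -6.1745

(-7.8661, -6.1745)


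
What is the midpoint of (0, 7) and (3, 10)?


Midpoint = ((0+3)/2, (7+10)/2) = (1.5, 8.5)

(1.5, 8.5)


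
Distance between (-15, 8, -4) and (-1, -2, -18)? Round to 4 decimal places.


d = sqrt((-1--15)^2 + (-2-8)^2 + (-18--4)^2) = 22.1811

22.1811


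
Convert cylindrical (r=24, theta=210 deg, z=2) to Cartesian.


x = 24 * cos(210) = -20.7846
y = 24 * sin(210) = -12
z = 2

(-20.7846, -12, 2)


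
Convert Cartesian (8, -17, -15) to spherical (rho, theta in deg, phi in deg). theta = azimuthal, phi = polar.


rho = sqrt(8^2 + (-17)^2 + (-15)^2) = 24.0416
theta = atan2(-17, 8) = 295.2011 deg
phi = acos(-15/24.0416) = 128.6028 deg

rho = 24.0416, theta = 295.2011 deg, phi = 128.6028 deg


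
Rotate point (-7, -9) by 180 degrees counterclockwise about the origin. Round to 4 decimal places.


x' = -7*cos(180) - -9*sin(180) = 7
y' = -7*sin(180) + -9*cos(180) = 9

(7, 9)


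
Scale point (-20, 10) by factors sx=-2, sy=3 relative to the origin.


Scaling: (x*sx, y*sy) = (-20*-2, 10*3) = (40, 30)

(40, 30)


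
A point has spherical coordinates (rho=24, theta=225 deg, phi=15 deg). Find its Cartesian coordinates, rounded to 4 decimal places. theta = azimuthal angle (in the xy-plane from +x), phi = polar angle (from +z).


x = 24 * sin(15) * cos(225) = -4.3923
y = 24 * sin(15) * sin(225) = -4.3923
z = 24 * cos(15) = 23.1822

(-4.3923, -4.3923, 23.1822)


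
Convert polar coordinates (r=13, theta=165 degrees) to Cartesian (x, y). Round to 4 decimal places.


x = 13 * cos(165) = -12.557
y = 13 * sin(165) = 3.3646

(-12.557, 3.3646)


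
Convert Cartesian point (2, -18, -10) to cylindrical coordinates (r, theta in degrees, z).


r = sqrt(2^2 + (-18)^2) = 18.1108
theta = atan2(-18, 2) = 276.3402 deg
z = -10

r = 18.1108, theta = 276.3402 deg, z = -10


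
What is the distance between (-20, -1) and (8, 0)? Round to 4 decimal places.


d = sqrt((8--20)^2 + (0--1)^2) = 28.0179

28.0179


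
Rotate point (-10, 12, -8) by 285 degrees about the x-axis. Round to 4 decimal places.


x' = -10
y' = 12*cos(285) - -8*sin(285) = -4.6216
z' = 12*sin(285) + -8*cos(285) = -13.6617

(-10, -4.6216, -13.6617)


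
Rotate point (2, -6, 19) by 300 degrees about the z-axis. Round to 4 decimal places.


x' = 2*cos(300) - -6*sin(300) = -4.1962
y' = 2*sin(300) + -6*cos(300) = -4.7321
z' = 19

(-4.1962, -4.7321, 19)


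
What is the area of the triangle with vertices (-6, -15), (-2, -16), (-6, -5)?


Area = |x1(y2-y3) + x2(y3-y1) + x3(y1-y2)| / 2
= |-6*(-16--5) + -2*(-5--15) + -6*(-15--16)| / 2
= 20

20
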